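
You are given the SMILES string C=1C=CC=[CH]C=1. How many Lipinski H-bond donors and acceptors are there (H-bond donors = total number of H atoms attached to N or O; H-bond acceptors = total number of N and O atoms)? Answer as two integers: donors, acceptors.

0, 0

Donors: find every N or O and count the H atoms it carries.
  (no N or O atoms present)
Lipinski HBD = 0.
Acceptors: N atoms = 0, O atoms = 0 → HBA = 0.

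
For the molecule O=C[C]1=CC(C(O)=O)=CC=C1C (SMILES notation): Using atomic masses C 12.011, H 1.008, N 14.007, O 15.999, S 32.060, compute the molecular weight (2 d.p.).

First, the molecular formula is C9H8O3 (counting implicit H from valence).
  C: 9 × 12.011 = 108.099
  H: 8 × 1.008 = 8.064
  O: 3 × 15.999 = 47.997
Sum: 9×12.011 + 8×1.008 + 3×15.999 = 164.160 → 164.16 g/mol.

164.16 g/mol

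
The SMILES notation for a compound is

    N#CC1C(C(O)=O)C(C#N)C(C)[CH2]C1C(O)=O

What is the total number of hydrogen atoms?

Walk through each heavy atom and fill implicit hydrogens from standard valence (C 4, N 3, O 2, S 2, halogen 1):
  atom 1: N, bond orders sum to 3 (valence 3) → 0 H
  atom 2: C, bond orders sum to 4 (valence 4) → 0 H
  atom 3: C, bond orders sum to 3 (valence 4) → 1 H
  atom 4: C, bond orders sum to 3 (valence 4) → 1 H
  atom 5: C, bond orders sum to 4 (valence 4) → 0 H
  atom 6: O, bond orders sum to 1 (valence 2) → 1 H
  atom 7: O, bond orders sum to 2 (valence 2) → 0 H
  atom 8: C, bond orders sum to 3 (valence 4) → 1 H
  atom 9: C, bond orders sum to 4 (valence 4) → 0 H
  atom 10: N, bond orders sum to 3 (valence 3) → 0 H
  atom 11: C, bond orders sum to 3 (valence 4) → 1 H
  atom 12: C, bond orders sum to 1 (valence 4) → 3 H
  atom 13: C with explicit H count 2
  atom 14: C, bond orders sum to 3 (valence 4) → 1 H
  atom 15: C, bond orders sum to 4 (valence 4) → 0 H
  atom 16: O, bond orders sum to 1 (valence 2) → 1 H
  atom 17: O, bond orders sum to 2 (valence 2) → 0 H
Total hydrogens: 12.

12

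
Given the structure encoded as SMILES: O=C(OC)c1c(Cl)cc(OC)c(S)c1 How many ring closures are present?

In SMILES, each pair of matching ring-closure digits denotes one ring-closing bond; the number of such bonds equals the number of independent rings.
Ring-closure bonds here: 1.

1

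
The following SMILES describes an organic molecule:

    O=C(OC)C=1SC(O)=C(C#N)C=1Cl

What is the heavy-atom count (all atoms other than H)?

13

Every atom symbol written in the SMILES (organic subset) is one heavy atom; implicit H are not written.
Heavy atoms by element → C:7, Cl:1, N:1, O:3, S:1.
Total: 13.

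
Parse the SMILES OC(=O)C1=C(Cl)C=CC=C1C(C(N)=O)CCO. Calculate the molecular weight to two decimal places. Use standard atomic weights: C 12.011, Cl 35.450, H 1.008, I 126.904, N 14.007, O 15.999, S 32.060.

First, the molecular formula is C11H12ClNO4 (counting implicit H from valence).
  C: 11 × 12.011 = 132.121
  Cl: 1 × 35.450 = 35.450
  H: 12 × 1.008 = 12.096
  N: 1 × 14.007 = 14.007
  O: 4 × 15.999 = 63.996
Sum: 11×12.011 + 1×35.450 + 12×1.008 + 1×14.007 + 4×15.999 = 257.670 → 257.67 g/mol.

257.67 g/mol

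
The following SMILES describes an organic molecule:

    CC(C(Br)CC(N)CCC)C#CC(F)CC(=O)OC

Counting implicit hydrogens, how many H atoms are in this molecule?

Walk through each heavy atom and fill implicit hydrogens from standard valence (C 4, N 3, O 2, S 2, halogen 1):
  atom 1: C, bond orders sum to 1 (valence 4) → 3 H
  atom 2: C, bond orders sum to 3 (valence 4) → 1 H
  atom 3: C, bond orders sum to 3 (valence 4) → 1 H
  atom 4: Br (halogen, monovalent) → 0 H
  atom 5: C, bond orders sum to 2 (valence 4) → 2 H
  atom 6: C, bond orders sum to 3 (valence 4) → 1 H
  atom 7: N, bond orders sum to 1 (valence 3) → 2 H
  atom 8: C, bond orders sum to 2 (valence 4) → 2 H
  atom 9: C, bond orders sum to 2 (valence 4) → 2 H
  atom 10: C, bond orders sum to 1 (valence 4) → 3 H
  atom 11: C, bond orders sum to 4 (valence 4) → 0 H
  atom 12: C, bond orders sum to 4 (valence 4) → 0 H
  atom 13: C, bond orders sum to 3 (valence 4) → 1 H
  atom 14: F (halogen, monovalent) → 0 H
  atom 15: C, bond orders sum to 2 (valence 4) → 2 H
  atom 16: C, bond orders sum to 4 (valence 4) → 0 H
  atom 17: O, bond orders sum to 2 (valence 2) → 0 H
  atom 18: O, bond orders sum to 2 (valence 2) → 0 H
  atom 19: C, bond orders sum to 1 (valence 4) → 3 H
Total hydrogens: 23.

23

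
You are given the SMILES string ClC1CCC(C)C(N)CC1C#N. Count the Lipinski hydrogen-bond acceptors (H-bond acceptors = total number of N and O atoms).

N atoms: 2; O atoms: 0.
Lipinski HBA = 2 + 0 = 2.

2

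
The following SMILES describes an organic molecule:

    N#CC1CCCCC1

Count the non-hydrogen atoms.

Every atom symbol written in the SMILES (organic subset) is one heavy atom; implicit H are not written.
Heavy atoms by element → C:7, N:1.
Total: 8.

8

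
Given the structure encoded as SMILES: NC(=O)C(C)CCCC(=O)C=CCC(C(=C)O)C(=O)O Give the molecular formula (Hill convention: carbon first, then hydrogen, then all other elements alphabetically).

Walk through each heavy atom and fill implicit hydrogens from standard valence (C 4, N 3, O 2, S 2, halogen 1):
  atom 1: N, bond orders sum to 1 (valence 3) → 2 H
  atom 2: C, bond orders sum to 4 (valence 4) → 0 H
  atom 3: O, bond orders sum to 2 (valence 2) → 0 H
  atom 4: C, bond orders sum to 3 (valence 4) → 1 H
  atom 5: C, bond orders sum to 1 (valence 4) → 3 H
  atom 6: C, bond orders sum to 2 (valence 4) → 2 H
  atom 7: C, bond orders sum to 2 (valence 4) → 2 H
  atom 8: C, bond orders sum to 2 (valence 4) → 2 H
  atom 9: C, bond orders sum to 4 (valence 4) → 0 H
  atom 10: O, bond orders sum to 2 (valence 2) → 0 H
  atom 11: C, bond orders sum to 3 (valence 4) → 1 H
  atom 12: C, bond orders sum to 3 (valence 4) → 1 H
  atom 13: C, bond orders sum to 2 (valence 4) → 2 H
  atom 14: C, bond orders sum to 3 (valence 4) → 1 H
  atom 15: C, bond orders sum to 4 (valence 4) → 0 H
  atom 16: C, bond orders sum to 2 (valence 4) → 2 H
  atom 17: O, bond orders sum to 1 (valence 2) → 1 H
  atom 18: C, bond orders sum to 4 (valence 4) → 0 H
  atom 19: O, bond orders sum to 2 (valence 2) → 0 H
  atom 20: O, bond orders sum to 1 (valence 2) → 1 H
Totals → C:14, H:21, N:1, O:5.
In Hill order: C14H21NO5.

C14H21NO5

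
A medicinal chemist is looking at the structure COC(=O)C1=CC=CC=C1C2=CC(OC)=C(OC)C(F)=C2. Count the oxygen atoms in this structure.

4

Scan the SMILES for O atoms (remember two-letter symbols like Cl and Br are single atoms).
Oxygen count: 4.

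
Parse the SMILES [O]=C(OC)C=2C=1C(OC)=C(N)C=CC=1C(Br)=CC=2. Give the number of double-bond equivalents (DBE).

Degree of unsaturation = (number of rings) + (number of π bonds).
Ring closures in the SMILES: 2.
π bonds: 6 double bonds (each 1 DoU) → 6 DoU from unsaturation.
Total DoU = 2 + 6 = 8.

8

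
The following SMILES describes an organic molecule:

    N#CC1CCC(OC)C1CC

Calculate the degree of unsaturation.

Degree of unsaturation = (number of rings) + (number of π bonds).
Ring closures in the SMILES: 1.
π bonds: 1 triple bond (each 2 DoU) → 2 DoU from unsaturation.
Total DoU = 1 + 2 = 3.

3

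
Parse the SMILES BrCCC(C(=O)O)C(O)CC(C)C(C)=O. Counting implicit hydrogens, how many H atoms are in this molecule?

17

Walk through each heavy atom and fill implicit hydrogens from standard valence (C 4, N 3, O 2, S 2, halogen 1):
  atom 1: Br (halogen, monovalent) → 0 H
  atom 2: C, bond orders sum to 2 (valence 4) → 2 H
  atom 3: C, bond orders sum to 2 (valence 4) → 2 H
  atom 4: C, bond orders sum to 3 (valence 4) → 1 H
  atom 5: C, bond orders sum to 4 (valence 4) → 0 H
  atom 6: O, bond orders sum to 2 (valence 2) → 0 H
  atom 7: O, bond orders sum to 1 (valence 2) → 1 H
  atom 8: C, bond orders sum to 3 (valence 4) → 1 H
  atom 9: O, bond orders sum to 1 (valence 2) → 1 H
  atom 10: C, bond orders sum to 2 (valence 4) → 2 H
  atom 11: C, bond orders sum to 3 (valence 4) → 1 H
  atom 12: C, bond orders sum to 1 (valence 4) → 3 H
  atom 13: C, bond orders sum to 4 (valence 4) → 0 H
  atom 14: C, bond orders sum to 1 (valence 4) → 3 H
  atom 15: O, bond orders sum to 2 (valence 2) → 0 H
Total hydrogens: 17.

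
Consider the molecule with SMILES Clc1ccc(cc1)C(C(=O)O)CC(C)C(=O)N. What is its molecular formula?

C12H14ClNO3

Walk through each heavy atom and fill implicit hydrogens from standard valence (C 4, N 3, O 2, S 2, halogen 1); for lowercase aromatic atoms, an aromatic c carries 1 H when it has two neighbours and 0 H with three, and aromatic n carries 0 H:
  atom 1: Cl (halogen, monovalent) → 0 H
  atom 2: aromatic c, 3 neighbours → 0 H
  atom 3: aromatic c, 2 neighbours → 1 H
  atom 4: aromatic c, 2 neighbours → 1 H
  atom 5: aromatic c, 3 neighbours → 0 H
  atom 6: aromatic c, 2 neighbours → 1 H
  atom 7: aromatic c, 2 neighbours → 1 H
  atom 8: C, bond orders sum to 3 (valence 4) → 1 H
  atom 9: C, bond orders sum to 4 (valence 4) → 0 H
  atom 10: O, bond orders sum to 2 (valence 2) → 0 H
  atom 11: O, bond orders sum to 1 (valence 2) → 1 H
  atom 12: C, bond orders sum to 2 (valence 4) → 2 H
  atom 13: C, bond orders sum to 3 (valence 4) → 1 H
  atom 14: C, bond orders sum to 1 (valence 4) → 3 H
  atom 15: C, bond orders sum to 4 (valence 4) → 0 H
  atom 16: O, bond orders sum to 2 (valence 2) → 0 H
  atom 17: N, bond orders sum to 1 (valence 3) → 2 H
Totals → C:12, H:14, Cl:1, N:1, O:3.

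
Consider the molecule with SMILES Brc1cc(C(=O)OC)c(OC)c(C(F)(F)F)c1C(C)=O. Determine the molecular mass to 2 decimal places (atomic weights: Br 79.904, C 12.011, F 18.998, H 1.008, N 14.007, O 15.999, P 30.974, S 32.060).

355.11 g/mol

First, the molecular formula is C12H10BrF3O4 (counting implicit H from valence).
  Br: 1 × 79.904 = 79.904
  C: 12 × 12.011 = 144.132
  F: 3 × 18.998 = 56.994
  H: 10 × 1.008 = 10.080
  O: 4 × 15.999 = 63.996
Sum: 1×79.904 + 12×12.011 + 3×18.998 + 10×1.008 + 4×15.999 = 355.106 → 355.11 g/mol.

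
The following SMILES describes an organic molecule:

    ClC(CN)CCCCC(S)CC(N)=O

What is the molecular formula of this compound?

C9H19ClN2OS

Walk through each heavy atom and fill implicit hydrogens from standard valence (C 4, N 3, O 2, S 2, halogen 1):
  atom 1: Cl (halogen, monovalent) → 0 H
  atom 2: C, bond orders sum to 3 (valence 4) → 1 H
  atom 3: C, bond orders sum to 2 (valence 4) → 2 H
  atom 4: N, bond orders sum to 1 (valence 3) → 2 H
  atom 5: C, bond orders sum to 2 (valence 4) → 2 H
  atom 6: C, bond orders sum to 2 (valence 4) → 2 H
  atom 7: C, bond orders sum to 2 (valence 4) → 2 H
  atom 8: C, bond orders sum to 2 (valence 4) → 2 H
  atom 9: C, bond orders sum to 3 (valence 4) → 1 H
  atom 10: S, bond orders sum to 1 (valence 2) → 1 H
  atom 11: C, bond orders sum to 2 (valence 4) → 2 H
  atom 12: C, bond orders sum to 4 (valence 4) → 0 H
  atom 13: N, bond orders sum to 1 (valence 3) → 2 H
  atom 14: O, bond orders sum to 2 (valence 2) → 0 H
Totals → C:9, H:19, Cl:1, N:2, O:1, S:1.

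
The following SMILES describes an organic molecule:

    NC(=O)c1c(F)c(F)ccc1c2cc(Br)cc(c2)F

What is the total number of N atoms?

Scan the SMILES for N atoms (remember two-letter symbols like Cl and Br are single atoms).
Nitrogen count: 1.

1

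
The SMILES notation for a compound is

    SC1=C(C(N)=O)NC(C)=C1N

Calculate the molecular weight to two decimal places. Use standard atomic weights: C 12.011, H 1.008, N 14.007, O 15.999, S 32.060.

171.22 g/mol

First, the molecular formula is C6H9N3OS (counting implicit H from valence).
  C: 6 × 12.011 = 72.066
  H: 9 × 1.008 = 9.072
  N: 3 × 14.007 = 42.021
  O: 1 × 15.999 = 15.999
  S: 1 × 32.060 = 32.060
Sum: 6×12.011 + 9×1.008 + 3×14.007 + 1×15.999 + 1×32.060 = 171.218 → 171.22 g/mol.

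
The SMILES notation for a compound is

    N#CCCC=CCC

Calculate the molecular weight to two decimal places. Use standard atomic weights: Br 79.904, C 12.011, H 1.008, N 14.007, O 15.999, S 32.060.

First, the molecular formula is C7H11N (counting implicit H from valence).
  C: 7 × 12.011 = 84.077
  H: 11 × 1.008 = 11.088
  N: 1 × 14.007 = 14.007
Sum: 7×12.011 + 11×1.008 + 1×14.007 = 109.172 → 109.17 g/mol.

109.17 g/mol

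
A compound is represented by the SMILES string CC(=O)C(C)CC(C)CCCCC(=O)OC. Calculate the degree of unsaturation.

Degree of unsaturation = (number of rings) + (number of π bonds).
Ring closures in the SMILES: 0.
π bonds: 2 double bonds (each 1 DoU) → 2 DoU from unsaturation.
Total DoU = 0 + 2 = 2.

2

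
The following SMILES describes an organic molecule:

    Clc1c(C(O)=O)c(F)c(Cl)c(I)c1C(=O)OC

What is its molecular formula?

Walk through each heavy atom and fill implicit hydrogens from standard valence (C 4, N 3, O 2, S 2, halogen 1); for lowercase aromatic atoms, an aromatic c carries 1 H when it has two neighbours and 0 H with three, and aromatic n carries 0 H:
  atom 1: Cl (halogen, monovalent) → 0 H
  atom 2: aromatic c, 3 neighbours → 0 H
  atom 3: aromatic c, 3 neighbours → 0 H
  atom 4: C, bond orders sum to 4 (valence 4) → 0 H
  atom 5: O, bond orders sum to 1 (valence 2) → 1 H
  atom 6: O, bond orders sum to 2 (valence 2) → 0 H
  atom 7: aromatic c, 3 neighbours → 0 H
  atom 8: F (halogen, monovalent) → 0 H
  atom 9: aromatic c, 3 neighbours → 0 H
  atom 10: Cl (halogen, monovalent) → 0 H
  atom 11: aromatic c, 3 neighbours → 0 H
  atom 12: I (halogen, monovalent) → 0 H
  atom 13: aromatic c, 3 neighbours → 0 H
  atom 14: C, bond orders sum to 4 (valence 4) → 0 H
  atom 15: O, bond orders sum to 2 (valence 2) → 0 H
  atom 16: O, bond orders sum to 2 (valence 2) → 0 H
  atom 17: C, bond orders sum to 1 (valence 4) → 3 H
Totals → C:9, H:4, Cl:2, F:1, I:1, O:4.

C9H4Cl2FIO4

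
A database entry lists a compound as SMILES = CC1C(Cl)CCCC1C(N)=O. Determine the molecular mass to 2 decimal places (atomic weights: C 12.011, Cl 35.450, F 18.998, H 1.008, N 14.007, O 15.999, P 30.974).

175.66 g/mol

First, the molecular formula is C8H14ClNO (counting implicit H from valence).
  C: 8 × 12.011 = 96.088
  Cl: 1 × 35.450 = 35.450
  H: 14 × 1.008 = 14.112
  N: 1 × 14.007 = 14.007
  O: 1 × 15.999 = 15.999
Sum: 8×12.011 + 1×35.450 + 14×1.008 + 1×14.007 + 1×15.999 = 175.656 → 175.66 g/mol.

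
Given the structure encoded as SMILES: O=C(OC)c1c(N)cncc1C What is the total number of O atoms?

2

Scan the SMILES for O atoms (remember two-letter symbols like Cl and Br are single atoms).
Oxygen count: 2.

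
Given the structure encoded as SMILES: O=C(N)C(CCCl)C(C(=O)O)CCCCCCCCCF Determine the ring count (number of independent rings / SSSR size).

In SMILES, each pair of matching ring-closure digits denotes one ring-closing bond; the number of such bonds equals the number of independent rings.
Ring-closure bonds here: 0.

0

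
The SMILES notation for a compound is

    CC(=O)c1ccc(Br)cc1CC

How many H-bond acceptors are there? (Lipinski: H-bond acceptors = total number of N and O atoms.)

N atoms: 0; O atoms: 1.
Lipinski HBA = 0 + 1 = 1.

1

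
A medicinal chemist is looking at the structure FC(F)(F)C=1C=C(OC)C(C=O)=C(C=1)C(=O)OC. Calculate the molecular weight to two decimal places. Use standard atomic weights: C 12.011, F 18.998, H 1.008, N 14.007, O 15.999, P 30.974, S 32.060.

First, the molecular formula is C11H9F3O4 (counting implicit H from valence).
  C: 11 × 12.011 = 132.121
  F: 3 × 18.998 = 56.994
  H: 9 × 1.008 = 9.072
  O: 4 × 15.999 = 63.996
Sum: 11×12.011 + 3×18.998 + 9×1.008 + 4×15.999 = 262.183 → 262.18 g/mol.

262.18 g/mol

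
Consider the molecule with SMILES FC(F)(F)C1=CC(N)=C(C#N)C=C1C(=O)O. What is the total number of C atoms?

9

Count every carbon token in the SMILES (each C, including those in ring-closure positions and inside branches).
Carbon count: 9.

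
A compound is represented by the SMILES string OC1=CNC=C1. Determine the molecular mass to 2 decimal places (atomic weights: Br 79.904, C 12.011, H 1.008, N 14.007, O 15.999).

First, the molecular formula is C4H5NO (counting implicit H from valence).
  C: 4 × 12.011 = 48.044
  H: 5 × 1.008 = 5.040
  N: 1 × 14.007 = 14.007
  O: 1 × 15.999 = 15.999
Sum: 4×12.011 + 5×1.008 + 1×14.007 + 1×15.999 = 83.090 → 83.09 g/mol.

83.09 g/mol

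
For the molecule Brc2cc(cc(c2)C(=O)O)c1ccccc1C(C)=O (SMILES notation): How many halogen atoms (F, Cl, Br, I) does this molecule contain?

1

Halogen atoms appear at heavy-atom position 1 (1×Br).
Other groups present: 1 carboxylic acid, 1 ketone.
Halogen count: 1.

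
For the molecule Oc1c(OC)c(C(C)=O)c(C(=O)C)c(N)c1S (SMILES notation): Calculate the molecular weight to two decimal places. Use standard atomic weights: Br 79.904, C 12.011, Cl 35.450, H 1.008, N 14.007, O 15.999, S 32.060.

First, the molecular formula is C11H13NO4S (counting implicit H from valence).
  C: 11 × 12.011 = 132.121
  H: 13 × 1.008 = 13.104
  N: 1 × 14.007 = 14.007
  O: 4 × 15.999 = 63.996
  S: 1 × 32.060 = 32.060
Sum: 11×12.011 + 13×1.008 + 1×14.007 + 4×15.999 + 1×32.060 = 255.288 → 255.29 g/mol.

255.29 g/mol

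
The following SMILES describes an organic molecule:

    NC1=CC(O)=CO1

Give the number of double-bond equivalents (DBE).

Degree of unsaturation = (number of rings) + (number of π bonds).
Ring closures in the SMILES: 1.
π bonds: 2 double bonds (each 1 DoU) → 2 DoU from unsaturation.
Total DoU = 1 + 2 = 3.

3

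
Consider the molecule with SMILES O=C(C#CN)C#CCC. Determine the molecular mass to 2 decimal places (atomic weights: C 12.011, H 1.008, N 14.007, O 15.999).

121.14 g/mol

First, the molecular formula is C7H7NO (counting implicit H from valence).
  C: 7 × 12.011 = 84.077
  H: 7 × 1.008 = 7.056
  N: 1 × 14.007 = 14.007
  O: 1 × 15.999 = 15.999
Sum: 7×12.011 + 7×1.008 + 1×14.007 + 1×15.999 = 121.139 → 121.14 g/mol.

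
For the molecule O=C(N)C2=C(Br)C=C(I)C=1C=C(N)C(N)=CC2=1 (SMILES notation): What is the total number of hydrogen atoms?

9

Walk through each heavy atom and fill implicit hydrogens from standard valence (C 4, N 3, O 2, S 2, halogen 1):
  atom 1: O, bond orders sum to 2 (valence 2) → 0 H
  atom 2: C, bond orders sum to 4 (valence 4) → 0 H
  atom 3: N, bond orders sum to 1 (valence 3) → 2 H
  atom 4: C, bond orders sum to 4 (valence 4) → 0 H
  atom 5: C, bond orders sum to 4 (valence 4) → 0 H
  atom 6: Br (halogen, monovalent) → 0 H
  atom 7: C, bond orders sum to 3 (valence 4) → 1 H
  atom 8: C, bond orders sum to 4 (valence 4) → 0 H
  atom 9: I (halogen, monovalent) → 0 H
  atom 10: C, bond orders sum to 4 (valence 4) → 0 H
  atom 11: C, bond orders sum to 3 (valence 4) → 1 H
  atom 12: C, bond orders sum to 4 (valence 4) → 0 H
  atom 13: N, bond orders sum to 1 (valence 3) → 2 H
  atom 14: C, bond orders sum to 4 (valence 4) → 0 H
  atom 15: N, bond orders sum to 1 (valence 3) → 2 H
  atom 16: C, bond orders sum to 3 (valence 4) → 1 H
  atom 17: C, bond orders sum to 4 (valence 4) → 0 H
Total hydrogens: 9.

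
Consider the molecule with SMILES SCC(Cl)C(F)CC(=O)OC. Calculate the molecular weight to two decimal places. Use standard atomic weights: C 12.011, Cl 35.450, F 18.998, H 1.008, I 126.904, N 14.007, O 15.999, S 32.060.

First, the molecular formula is C6H10ClFO2S (counting implicit H from valence).
  C: 6 × 12.011 = 72.066
  Cl: 1 × 35.450 = 35.450
  F: 1 × 18.998 = 18.998
  H: 10 × 1.008 = 10.080
  O: 2 × 15.999 = 31.998
  S: 1 × 32.060 = 32.060
Sum: 6×12.011 + 1×35.450 + 1×18.998 + 10×1.008 + 2×15.999 + 1×32.060 = 200.652 → 200.65 g/mol.

200.65 g/mol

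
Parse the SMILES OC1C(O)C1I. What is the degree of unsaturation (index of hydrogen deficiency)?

1

Molecular formula: C3H5IO2.
DoU = (2C + 2 + N − H − X) / 2, where X is the halogen count and O/S are ignored.
    = (2·3 + 2 + 0 − 5 − 1) / 2 = 2 / 2 = 1.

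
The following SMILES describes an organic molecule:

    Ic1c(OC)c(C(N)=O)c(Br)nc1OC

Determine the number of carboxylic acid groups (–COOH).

0

Scan the SMILES for the carboxylic acid motif — none present.
Groups that are present: 1 amide, 2 ether.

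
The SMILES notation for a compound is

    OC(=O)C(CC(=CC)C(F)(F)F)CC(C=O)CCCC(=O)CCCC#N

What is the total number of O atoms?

Scan the SMILES for O atoms (remember two-letter symbols like Cl and Br are single atoms).
Oxygen count: 4.

4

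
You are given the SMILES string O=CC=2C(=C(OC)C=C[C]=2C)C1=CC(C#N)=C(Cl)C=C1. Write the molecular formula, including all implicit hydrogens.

C16H12ClNO2

Walk through each heavy atom and fill implicit hydrogens from standard valence (C 4, N 3, O 2, S 2, halogen 1):
  atom 1: O, bond orders sum to 2 (valence 2) → 0 H
  atom 2: C, bond orders sum to 3 (valence 4) → 1 H
  atom 3: C, bond orders sum to 4 (valence 4) → 0 H
  atom 4: C, bond orders sum to 4 (valence 4) → 0 H
  atom 5: C, bond orders sum to 4 (valence 4) → 0 H
  atom 6: O, bond orders sum to 2 (valence 2) → 0 H
  atom 7: C, bond orders sum to 1 (valence 4) → 3 H
  atom 8: C, bond orders sum to 3 (valence 4) → 1 H
  atom 9: C, bond orders sum to 3 (valence 4) → 1 H
  atom 10: C with explicit H count 0
  atom 11: C, bond orders sum to 1 (valence 4) → 3 H
  atom 12: C, bond orders sum to 4 (valence 4) → 0 H
  atom 13: C, bond orders sum to 3 (valence 4) → 1 H
  atom 14: C, bond orders sum to 4 (valence 4) → 0 H
  atom 15: C, bond orders sum to 4 (valence 4) → 0 H
  atom 16: N, bond orders sum to 3 (valence 3) → 0 H
  atom 17: C, bond orders sum to 4 (valence 4) → 0 H
  atom 18: Cl (halogen, monovalent) → 0 H
  atom 19: C, bond orders sum to 3 (valence 4) → 1 H
  atom 20: C, bond orders sum to 3 (valence 4) → 1 H
Totals → C:16, H:12, Cl:1, N:1, O:2.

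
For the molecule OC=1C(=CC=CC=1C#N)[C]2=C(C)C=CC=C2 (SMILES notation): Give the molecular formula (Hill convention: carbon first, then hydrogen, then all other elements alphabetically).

Walk through each heavy atom and fill implicit hydrogens from standard valence (C 4, N 3, O 2, S 2, halogen 1):
  atom 1: O, bond orders sum to 1 (valence 2) → 1 H
  atom 2: C, bond orders sum to 4 (valence 4) → 0 H
  atom 3: C, bond orders sum to 4 (valence 4) → 0 H
  atom 4: C, bond orders sum to 3 (valence 4) → 1 H
  atom 5: C, bond orders sum to 3 (valence 4) → 1 H
  atom 6: C, bond orders sum to 3 (valence 4) → 1 H
  atom 7: C, bond orders sum to 4 (valence 4) → 0 H
  atom 8: C, bond orders sum to 4 (valence 4) → 0 H
  atom 9: N, bond orders sum to 3 (valence 3) → 0 H
  atom 10: C with explicit H count 0
  atom 11: C, bond orders sum to 4 (valence 4) → 0 H
  atom 12: C, bond orders sum to 1 (valence 4) → 3 H
  atom 13: C, bond orders sum to 3 (valence 4) → 1 H
  atom 14: C, bond orders sum to 3 (valence 4) → 1 H
  atom 15: C, bond orders sum to 3 (valence 4) → 1 H
  atom 16: C, bond orders sum to 3 (valence 4) → 1 H
Totals → C:14, H:11, N:1, O:1.

C14H11NO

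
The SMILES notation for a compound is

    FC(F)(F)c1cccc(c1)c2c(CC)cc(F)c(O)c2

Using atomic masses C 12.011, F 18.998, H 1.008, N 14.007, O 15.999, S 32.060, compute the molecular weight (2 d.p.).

First, the molecular formula is C15H12F4O (counting implicit H from valence).
  C: 15 × 12.011 = 180.165
  F: 4 × 18.998 = 75.992
  H: 12 × 1.008 = 12.096
  O: 1 × 15.999 = 15.999
Sum: 15×12.011 + 4×18.998 + 12×1.008 + 1×15.999 = 284.252 → 284.25 g/mol.

284.25 g/mol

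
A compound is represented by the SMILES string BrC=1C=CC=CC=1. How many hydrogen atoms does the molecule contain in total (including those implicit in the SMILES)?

Walk through each heavy atom and fill implicit hydrogens from standard valence (C 4, N 3, O 2, S 2, halogen 1):
  atom 1: Br (halogen, monovalent) → 0 H
  atom 2: C, bond orders sum to 4 (valence 4) → 0 H
  atom 3: C, bond orders sum to 3 (valence 4) → 1 H
  atom 4: C, bond orders sum to 3 (valence 4) → 1 H
  atom 5: C, bond orders sum to 3 (valence 4) → 1 H
  atom 6: C, bond orders sum to 3 (valence 4) → 1 H
  atom 7: C, bond orders sum to 3 (valence 4) → 1 H
Total hydrogens: 5.

5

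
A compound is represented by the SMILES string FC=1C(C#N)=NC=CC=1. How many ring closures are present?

In SMILES, each pair of matching ring-closure digits denotes one ring-closing bond; the number of such bonds equals the number of independent rings.
Ring-closure bonds here: 1.

1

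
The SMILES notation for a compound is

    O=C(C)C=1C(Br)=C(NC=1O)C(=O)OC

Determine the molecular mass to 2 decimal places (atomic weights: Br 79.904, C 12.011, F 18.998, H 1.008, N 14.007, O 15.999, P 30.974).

First, the molecular formula is C8H8BrNO4 (counting implicit H from valence).
  Br: 1 × 79.904 = 79.904
  C: 8 × 12.011 = 96.088
  H: 8 × 1.008 = 8.064
  N: 1 × 14.007 = 14.007
  O: 4 × 15.999 = 63.996
Sum: 1×79.904 + 8×12.011 + 8×1.008 + 1×14.007 + 4×15.999 = 262.059 → 262.06 g/mol.

262.06 g/mol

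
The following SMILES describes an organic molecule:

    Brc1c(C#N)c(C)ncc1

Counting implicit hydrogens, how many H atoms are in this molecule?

Walk through each heavy atom and fill implicit hydrogens from standard valence (C 4, N 3, O 2, S 2, halogen 1); for lowercase aromatic atoms, an aromatic c carries 1 H when it has two neighbours and 0 H with three, and aromatic n carries 0 H:
  atom 1: Br (halogen, monovalent) → 0 H
  atom 2: aromatic c, 3 neighbours → 0 H
  atom 3: aromatic c, 3 neighbours → 0 H
  atom 4: C, bond orders sum to 4 (valence 4) → 0 H
  atom 5: N, bond orders sum to 3 (valence 3) → 0 H
  atom 6: aromatic c, 3 neighbours → 0 H
  atom 7: C, bond orders sum to 1 (valence 4) → 3 H
  atom 8: aromatic n, 2 neighbours → 0 H
  atom 9: aromatic c, 2 neighbours → 1 H
  atom 10: aromatic c, 2 neighbours → 1 H
Total hydrogens: 5.

5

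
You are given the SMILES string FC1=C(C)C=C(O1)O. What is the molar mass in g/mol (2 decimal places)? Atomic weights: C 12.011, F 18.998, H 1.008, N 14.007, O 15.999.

116.09 g/mol

First, the molecular formula is C5H5FO2 (counting implicit H from valence).
  C: 5 × 12.011 = 60.055
  F: 1 × 18.998 = 18.998
  H: 5 × 1.008 = 5.040
  O: 2 × 15.999 = 31.998
Sum: 5×12.011 + 1×18.998 + 5×1.008 + 2×15.999 = 116.091 → 116.09 g/mol.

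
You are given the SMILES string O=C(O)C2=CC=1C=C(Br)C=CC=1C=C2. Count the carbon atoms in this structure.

11

Count every carbon token in the SMILES (each C, including those in ring-closure positions and inside branches).
Carbon count: 11.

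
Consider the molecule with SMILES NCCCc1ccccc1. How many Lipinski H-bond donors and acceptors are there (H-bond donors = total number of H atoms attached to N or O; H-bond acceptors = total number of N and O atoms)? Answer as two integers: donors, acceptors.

2, 1

Donors: find every N or O and count the H atoms it carries.
  atom 1 (N): bond orders sum to 1 → 2 H
Lipinski HBD = 2.
Acceptors: N atoms = 1, O atoms = 0 → HBA = 1.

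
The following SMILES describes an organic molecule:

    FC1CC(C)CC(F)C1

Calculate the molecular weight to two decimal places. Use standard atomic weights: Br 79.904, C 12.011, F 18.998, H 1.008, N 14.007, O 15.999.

134.17 g/mol

First, the molecular formula is C7H12F2 (counting implicit H from valence).
  C: 7 × 12.011 = 84.077
  F: 2 × 18.998 = 37.996
  H: 12 × 1.008 = 12.096
Sum: 7×12.011 + 2×18.998 + 12×1.008 = 134.169 → 134.17 g/mol.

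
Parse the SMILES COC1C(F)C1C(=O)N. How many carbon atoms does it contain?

Count every carbon token in the SMILES (each C, including those in ring-closure positions and inside branches).
Carbon count: 5.

5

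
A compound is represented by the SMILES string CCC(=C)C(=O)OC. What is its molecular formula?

C6H10O2

Walk through each heavy atom and fill implicit hydrogens from standard valence (C 4, N 3, O 2, S 2, halogen 1):
  atom 1: C, bond orders sum to 1 (valence 4) → 3 H
  atom 2: C, bond orders sum to 2 (valence 4) → 2 H
  atom 3: C, bond orders sum to 4 (valence 4) → 0 H
  atom 4: C, bond orders sum to 2 (valence 4) → 2 H
  atom 5: C, bond orders sum to 4 (valence 4) → 0 H
  atom 6: O, bond orders sum to 2 (valence 2) → 0 H
  atom 7: O, bond orders sum to 2 (valence 2) → 0 H
  atom 8: C, bond orders sum to 1 (valence 4) → 3 H
Totals → C:6, H:10, O:2.
In Hill order: C6H10O2.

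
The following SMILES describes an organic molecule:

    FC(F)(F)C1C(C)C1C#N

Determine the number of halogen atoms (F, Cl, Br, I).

3

Halogen atoms appear at heavy-atom positions 1, 3, 4 (3×F).
Other groups present: 1 nitrile.
Halogen count: 3.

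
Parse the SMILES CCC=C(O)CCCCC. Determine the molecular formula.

Walk through each heavy atom and fill implicit hydrogens from standard valence (C 4, N 3, O 2, S 2, halogen 1):
  atom 1: C, bond orders sum to 1 (valence 4) → 3 H
  atom 2: C, bond orders sum to 2 (valence 4) → 2 H
  atom 3: C, bond orders sum to 3 (valence 4) → 1 H
  atom 4: C, bond orders sum to 4 (valence 4) → 0 H
  atom 5: O, bond orders sum to 1 (valence 2) → 1 H
  atom 6: C, bond orders sum to 2 (valence 4) → 2 H
  atom 7: C, bond orders sum to 2 (valence 4) → 2 H
  atom 8: C, bond orders sum to 2 (valence 4) → 2 H
  atom 9: C, bond orders sum to 2 (valence 4) → 2 H
  atom 10: C, bond orders sum to 1 (valence 4) → 3 H
Totals → C:9, H:18, O:1.

C9H18O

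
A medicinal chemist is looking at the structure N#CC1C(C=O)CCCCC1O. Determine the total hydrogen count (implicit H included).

Walk through each heavy atom and fill implicit hydrogens from standard valence (C 4, N 3, O 2, S 2, halogen 1):
  atom 1: N, bond orders sum to 3 (valence 3) → 0 H
  atom 2: C, bond orders sum to 4 (valence 4) → 0 H
  atom 3: C, bond orders sum to 3 (valence 4) → 1 H
  atom 4: C, bond orders sum to 3 (valence 4) → 1 H
  atom 5: C, bond orders sum to 3 (valence 4) → 1 H
  atom 6: O, bond orders sum to 2 (valence 2) → 0 H
  atom 7: C, bond orders sum to 2 (valence 4) → 2 H
  atom 8: C, bond orders sum to 2 (valence 4) → 2 H
  atom 9: C, bond orders sum to 2 (valence 4) → 2 H
  atom 10: C, bond orders sum to 2 (valence 4) → 2 H
  atom 11: C, bond orders sum to 3 (valence 4) → 1 H
  atom 12: O, bond orders sum to 1 (valence 2) → 1 H
Total hydrogens: 13.

13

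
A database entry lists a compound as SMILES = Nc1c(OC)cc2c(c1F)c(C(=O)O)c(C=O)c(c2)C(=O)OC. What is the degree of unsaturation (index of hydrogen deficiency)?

Molecular formula: C15H12FNO6.
DoU = (2C + 2 + N − H − X) / 2, where X is the halogen count and O/S are ignored.
    = (2·15 + 2 + 1 − 12 − 1) / 2 = 20 / 2 = 10.

10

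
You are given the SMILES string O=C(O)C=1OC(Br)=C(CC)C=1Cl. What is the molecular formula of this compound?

C7H6BrClO3

Walk through each heavy atom and fill implicit hydrogens from standard valence (C 4, N 3, O 2, S 2, halogen 1):
  atom 1: O, bond orders sum to 2 (valence 2) → 0 H
  atom 2: C, bond orders sum to 4 (valence 4) → 0 H
  atom 3: O, bond orders sum to 1 (valence 2) → 1 H
  atom 4: C, bond orders sum to 4 (valence 4) → 0 H
  atom 5: O, bond orders sum to 2 (valence 2) → 0 H
  atom 6: C, bond orders sum to 4 (valence 4) → 0 H
  atom 7: Br (halogen, monovalent) → 0 H
  atom 8: C, bond orders sum to 4 (valence 4) → 0 H
  atom 9: C, bond orders sum to 2 (valence 4) → 2 H
  atom 10: C, bond orders sum to 1 (valence 4) → 3 H
  atom 11: C, bond orders sum to 4 (valence 4) → 0 H
  atom 12: Cl (halogen, monovalent) → 0 H
Totals → C:7, H:6, Br:1, Cl:1, O:3.
In Hill order: C7H6BrClO3.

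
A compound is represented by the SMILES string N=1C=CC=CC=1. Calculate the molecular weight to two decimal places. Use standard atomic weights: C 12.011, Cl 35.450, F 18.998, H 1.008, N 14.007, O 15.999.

First, the molecular formula is C5H5N (counting implicit H from valence).
  C: 5 × 12.011 = 60.055
  H: 5 × 1.008 = 5.040
  N: 1 × 14.007 = 14.007
Sum: 5×12.011 + 5×1.008 + 1×14.007 = 79.102 → 79.10 g/mol.

79.10 g/mol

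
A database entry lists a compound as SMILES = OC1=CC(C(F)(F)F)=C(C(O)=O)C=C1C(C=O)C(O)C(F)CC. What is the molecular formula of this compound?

Walk through each heavy atom and fill implicit hydrogens from standard valence (C 4, N 3, O 2, S 2, halogen 1):
  atom 1: O, bond orders sum to 1 (valence 2) → 1 H
  atom 2: C, bond orders sum to 4 (valence 4) → 0 H
  atom 3: C, bond orders sum to 3 (valence 4) → 1 H
  atom 4: C, bond orders sum to 4 (valence 4) → 0 H
  atom 5: C, bond orders sum to 4 (valence 4) → 0 H
  atom 6: F (halogen, monovalent) → 0 H
  atom 7: F (halogen, monovalent) → 0 H
  atom 8: F (halogen, monovalent) → 0 H
  atom 9: C, bond orders sum to 4 (valence 4) → 0 H
  atom 10: C, bond orders sum to 4 (valence 4) → 0 H
  atom 11: O, bond orders sum to 1 (valence 2) → 1 H
  atom 12: O, bond orders sum to 2 (valence 2) → 0 H
  atom 13: C, bond orders sum to 3 (valence 4) → 1 H
  atom 14: C, bond orders sum to 4 (valence 4) → 0 H
  atom 15: C, bond orders sum to 3 (valence 4) → 1 H
  atom 16: C, bond orders sum to 3 (valence 4) → 1 H
  atom 17: O, bond orders sum to 2 (valence 2) → 0 H
  atom 18: C, bond orders sum to 3 (valence 4) → 1 H
  atom 19: O, bond orders sum to 1 (valence 2) → 1 H
  atom 20: C, bond orders sum to 3 (valence 4) → 1 H
  atom 21: F (halogen, monovalent) → 0 H
  atom 22: C, bond orders sum to 2 (valence 4) → 2 H
  atom 23: C, bond orders sum to 1 (valence 4) → 3 H
Totals → C:14, H:14, F:4, O:5.

C14H14F4O5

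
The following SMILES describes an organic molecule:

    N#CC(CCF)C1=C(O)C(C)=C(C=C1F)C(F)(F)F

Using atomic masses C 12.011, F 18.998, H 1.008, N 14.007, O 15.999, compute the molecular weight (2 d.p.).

First, the molecular formula is C12H10F5NO (counting implicit H from valence).
  C: 12 × 12.011 = 144.132
  F: 5 × 18.998 = 94.990
  H: 10 × 1.008 = 10.080
  N: 1 × 14.007 = 14.007
  O: 1 × 15.999 = 15.999
Sum: 12×12.011 + 5×18.998 + 10×1.008 + 1×14.007 + 1×15.999 = 279.208 → 279.21 g/mol.

279.21 g/mol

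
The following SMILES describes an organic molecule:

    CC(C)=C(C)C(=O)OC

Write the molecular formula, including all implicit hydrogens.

Walk through each heavy atom and fill implicit hydrogens from standard valence (C 4, N 3, O 2, S 2, halogen 1):
  atom 1: C, bond orders sum to 1 (valence 4) → 3 H
  atom 2: C, bond orders sum to 4 (valence 4) → 0 H
  atom 3: C, bond orders sum to 1 (valence 4) → 3 H
  atom 4: C, bond orders sum to 4 (valence 4) → 0 H
  atom 5: C, bond orders sum to 1 (valence 4) → 3 H
  atom 6: C, bond orders sum to 4 (valence 4) → 0 H
  atom 7: O, bond orders sum to 2 (valence 2) → 0 H
  atom 8: O, bond orders sum to 2 (valence 2) → 0 H
  atom 9: C, bond orders sum to 1 (valence 4) → 3 H
Totals → C:7, H:12, O:2.
In Hill order: C7H12O2.

C7H12O2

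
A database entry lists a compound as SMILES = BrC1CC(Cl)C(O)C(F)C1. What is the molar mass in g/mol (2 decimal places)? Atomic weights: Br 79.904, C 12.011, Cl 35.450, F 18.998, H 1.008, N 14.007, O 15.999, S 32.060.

First, the molecular formula is C6H9BrClFO (counting implicit H from valence).
  Br: 1 × 79.904 = 79.904
  C: 6 × 12.011 = 72.066
  Cl: 1 × 35.450 = 35.450
  F: 1 × 18.998 = 18.998
  H: 9 × 1.008 = 9.072
  O: 1 × 15.999 = 15.999
Sum: 1×79.904 + 6×12.011 + 1×35.450 + 1×18.998 + 9×1.008 + 1×15.999 = 231.489 → 231.49 g/mol.

231.49 g/mol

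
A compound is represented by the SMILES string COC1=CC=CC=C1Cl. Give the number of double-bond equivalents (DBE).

Degree of unsaturation = (number of rings) + (number of π bonds).
Ring closures in the SMILES: 1.
π bonds: 3 double bonds (each 1 DoU) → 3 DoU from unsaturation.
Total DoU = 1 + 3 = 4.

4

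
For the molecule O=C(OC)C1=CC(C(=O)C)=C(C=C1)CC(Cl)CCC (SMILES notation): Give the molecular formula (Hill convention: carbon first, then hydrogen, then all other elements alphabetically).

Walk through each heavy atom and fill implicit hydrogens from standard valence (C 4, N 3, O 2, S 2, halogen 1):
  atom 1: O, bond orders sum to 2 (valence 2) → 0 H
  atom 2: C, bond orders sum to 4 (valence 4) → 0 H
  atom 3: O, bond orders sum to 2 (valence 2) → 0 H
  atom 4: C, bond orders sum to 1 (valence 4) → 3 H
  atom 5: C, bond orders sum to 4 (valence 4) → 0 H
  atom 6: C, bond orders sum to 3 (valence 4) → 1 H
  atom 7: C, bond orders sum to 4 (valence 4) → 0 H
  atom 8: C, bond orders sum to 4 (valence 4) → 0 H
  atom 9: O, bond orders sum to 2 (valence 2) → 0 H
  atom 10: C, bond orders sum to 1 (valence 4) → 3 H
  atom 11: C, bond orders sum to 4 (valence 4) → 0 H
  atom 12: C, bond orders sum to 3 (valence 4) → 1 H
  atom 13: C, bond orders sum to 3 (valence 4) → 1 H
  atom 14: C, bond orders sum to 2 (valence 4) → 2 H
  atom 15: C, bond orders sum to 3 (valence 4) → 1 H
  atom 16: Cl (halogen, monovalent) → 0 H
  atom 17: C, bond orders sum to 2 (valence 4) → 2 H
  atom 18: C, bond orders sum to 2 (valence 4) → 2 H
  atom 19: C, bond orders sum to 1 (valence 4) → 3 H
Totals → C:15, H:19, Cl:1, O:3.
In Hill order: C15H19ClO3.

C15H19ClO3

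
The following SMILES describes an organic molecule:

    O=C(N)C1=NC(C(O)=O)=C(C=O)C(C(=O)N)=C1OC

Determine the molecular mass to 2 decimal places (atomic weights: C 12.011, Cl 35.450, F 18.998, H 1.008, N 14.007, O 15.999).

First, the molecular formula is C10H9N3O6 (counting implicit H from valence).
  C: 10 × 12.011 = 120.110
  H: 9 × 1.008 = 9.072
  N: 3 × 14.007 = 42.021
  O: 6 × 15.999 = 95.994
Sum: 10×12.011 + 9×1.008 + 3×14.007 + 6×15.999 = 267.197 → 267.20 g/mol.

267.20 g/mol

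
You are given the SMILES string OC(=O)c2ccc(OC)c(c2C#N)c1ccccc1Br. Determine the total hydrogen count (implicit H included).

Walk through each heavy atom and fill implicit hydrogens from standard valence (C 4, N 3, O 2, S 2, halogen 1); for lowercase aromatic atoms, an aromatic c carries 1 H when it has two neighbours and 0 H with three, and aromatic n carries 0 H:
  atom 1: O, bond orders sum to 1 (valence 2) → 1 H
  atom 2: C, bond orders sum to 4 (valence 4) → 0 H
  atom 3: O, bond orders sum to 2 (valence 2) → 0 H
  atom 4: aromatic c, 3 neighbours → 0 H
  atom 5: aromatic c, 2 neighbours → 1 H
  atom 6: aromatic c, 2 neighbours → 1 H
  atom 7: aromatic c, 3 neighbours → 0 H
  atom 8: O, bond orders sum to 2 (valence 2) → 0 H
  atom 9: C, bond orders sum to 1 (valence 4) → 3 H
  atom 10: aromatic c, 3 neighbours → 0 H
  atom 11: aromatic c, 3 neighbours → 0 H
  atom 12: C, bond orders sum to 4 (valence 4) → 0 H
  atom 13: N, bond orders sum to 3 (valence 3) → 0 H
  atom 14: aromatic c, 3 neighbours → 0 H
  atom 15: aromatic c, 2 neighbours → 1 H
  atom 16: aromatic c, 2 neighbours → 1 H
  atom 17: aromatic c, 2 neighbours → 1 H
  atom 18: aromatic c, 2 neighbours → 1 H
  atom 19: aromatic c, 3 neighbours → 0 H
  atom 20: Br (halogen, monovalent) → 0 H
Total hydrogens: 10.

10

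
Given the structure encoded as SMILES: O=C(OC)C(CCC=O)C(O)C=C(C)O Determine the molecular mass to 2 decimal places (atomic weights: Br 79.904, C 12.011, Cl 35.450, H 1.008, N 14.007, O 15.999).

First, the molecular formula is C10H16O5 (counting implicit H from valence).
  C: 10 × 12.011 = 120.110
  H: 16 × 1.008 = 16.128
  O: 5 × 15.999 = 79.995
Sum: 10×12.011 + 16×1.008 + 5×15.999 = 216.233 → 216.23 g/mol.

216.23 g/mol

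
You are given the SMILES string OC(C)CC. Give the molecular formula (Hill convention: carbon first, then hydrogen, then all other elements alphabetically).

C4H10O

Walk through each heavy atom and fill implicit hydrogens from standard valence (C 4, N 3, O 2, S 2, halogen 1):
  atom 1: O, bond orders sum to 1 (valence 2) → 1 H
  atom 2: C, bond orders sum to 3 (valence 4) → 1 H
  atom 3: C, bond orders sum to 1 (valence 4) → 3 H
  atom 4: C, bond orders sum to 2 (valence 4) → 2 H
  atom 5: C, bond orders sum to 1 (valence 4) → 3 H
Totals → C:4, H:10, O:1.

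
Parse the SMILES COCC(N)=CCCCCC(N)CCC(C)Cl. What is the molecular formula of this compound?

Walk through each heavy atom and fill implicit hydrogens from standard valence (C 4, N 3, O 2, S 2, halogen 1):
  atom 1: C, bond orders sum to 1 (valence 4) → 3 H
  atom 2: O, bond orders sum to 2 (valence 2) → 0 H
  atom 3: C, bond orders sum to 2 (valence 4) → 2 H
  atom 4: C, bond orders sum to 4 (valence 4) → 0 H
  atom 5: N, bond orders sum to 1 (valence 3) → 2 H
  atom 6: C, bond orders sum to 3 (valence 4) → 1 H
  atom 7: C, bond orders sum to 2 (valence 4) → 2 H
  atom 8: C, bond orders sum to 2 (valence 4) → 2 H
  atom 9: C, bond orders sum to 2 (valence 4) → 2 H
  atom 10: C, bond orders sum to 2 (valence 4) → 2 H
  atom 11: C, bond orders sum to 3 (valence 4) → 1 H
  atom 12: N, bond orders sum to 1 (valence 3) → 2 H
  atom 13: C, bond orders sum to 2 (valence 4) → 2 H
  atom 14: C, bond orders sum to 2 (valence 4) → 2 H
  atom 15: C, bond orders sum to 3 (valence 4) → 1 H
  atom 16: C, bond orders sum to 1 (valence 4) → 3 H
  atom 17: Cl (halogen, monovalent) → 0 H
Totals → C:13, H:27, Cl:1, N:2, O:1.

C13H27ClN2O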